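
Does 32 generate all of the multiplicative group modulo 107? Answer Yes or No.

φ(107) = 107 − 1 = 106 = 2 · 53.
It suffices to check that the order of 32 is not a proper divisor of 106: compute 32^(106/q) for q ∈ {2, 53}.
32^53 ≡ 106 (mod 107)  [q = 2: ≢ 1 ✓]
32^2 ≡ 61 (mod 107)  [q = 53: ≢ 1 ✓]
All checks pass, so 32 has order 106 and is a primitive root modulo 107.

Yes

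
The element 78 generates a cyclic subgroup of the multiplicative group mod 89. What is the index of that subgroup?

Since 78 ∈ (Z/89Z)^×, its order divides φ(89) = 89 − 1 = 88 = 2^3 · 11.
Divisors of 88: 1, 2, 4, 8, 11, 22, 44, 88.
Evaluate successive powers at the divisors of 88:
78^1 ≡ 78 (mod 89)
78^2 ≡ 32 (mod 89)
78^4 ≡ 45 (mod 89)
78^8 ≡ 67 (mod 89)
78^11 ≡ 1 (mod 89) ✓
The order of 78 is 11, so the subgroup it generates has 11 elements.
[(Z/89Z)^× : ⟨78⟩] = 88/11 = 8.

8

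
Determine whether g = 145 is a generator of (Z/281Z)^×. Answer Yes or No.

φ(281) = 281 − 1 = 280 = 2^3 · 5 · 7.
It suffices to check that the order of 145 is not a proper divisor of 280: compute 145^(280/q) for q ∈ {2, 5, 7}.
145^140 ≡ 1 (mod 281)  [q = 2: ≡ 1 ✗]
145^56 ≡ 153 (mod 281)  [q = 5: ≢ 1 ✓]
145^40 ≡ 249 (mod 281)  [q = 7: ≢ 1 ✓]
Since 145^140 ≡ 1, the order of 145 divides 140 < 280, so 145 is not a primitive root.

No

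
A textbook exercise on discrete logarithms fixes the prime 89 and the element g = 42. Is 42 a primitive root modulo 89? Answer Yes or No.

No

φ(89) = 89 − 1 = 88 = 2^3 · 11.
Test 42^(88/q) mod 89 for each prime factor q of 88:
42^44 ≡ 1 (mod 89)  [q = 2: ≡ 1 ✗]
42^8 ≡ 32 (mod 89)  [q = 11: ≢ 1 ✓]
Since 42^44 ≡ 1, the order of 42 divides 44 < 88, so 42 is not a primitive root.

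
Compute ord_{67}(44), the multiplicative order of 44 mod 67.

By Lagrange's theorem, ord_67(44) divides φ(67) = 67 − 1 = 66 = 2 · 3 · 11.
Divisors of 66: 1, 2, 3, 6, 11, 22, 33, 66.
Test each divisor d:
44^1 ≡ 44
44^2 ≡ 60
44^3 ≡ 27
44^6 ≡ 59
44^11 ≡ 38
44^22 ≡ 37
44^33 ≡ 66
44^66 ≡ 1
So ord_67(44) = 66.

66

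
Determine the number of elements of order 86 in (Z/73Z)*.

0

φ(73) = 73 − 1 = 72 = 2^3 · 3^2.
(Z/73Z)^× is cyclic (|G| = 72); a cyclic group of order m has exactly φ(d) elements of each order d | m, and none otherwise.
Here 72 is not a multiple of 86, so there are no elements of order 86.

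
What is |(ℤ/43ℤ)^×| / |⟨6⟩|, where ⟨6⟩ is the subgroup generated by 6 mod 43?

By Lagrange's theorem, ord_43(6) divides φ(43) = 43 − 1 = 42 = 2 · 3 · 7.
Divisors of 42: 1, 2, 3, 6, 7, 14, 21, 42.
Check 6^d mod 43 for each divisor in increasing order:
6^1 ≡ 6 (mod 43)
6^2 ≡ 36 (mod 43)
6^3 ≡ 1 (mod 43) ✓
So ord_43(6) = 3, hence |⟨6⟩| = 3.
The index is φ(43) / ord(6) = 42 / 3 = 14.

14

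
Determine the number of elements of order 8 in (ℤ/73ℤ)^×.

4

φ(73) = 73 − 1 = 72 = 2^3 · 3^2.
In a cyclic group of order 72, there are φ(d) elements of order d for each divisor d of 72, and zero for non-divisors.
8 = 2^3 divides 72, and φ(8) = 4.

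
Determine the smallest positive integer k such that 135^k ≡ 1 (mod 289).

The order of 135 must divide φ(289) = φ(17^2) = 17·(17−1) = 272 = 2^4 · 17.
Divisors of 272: 1, 2, 4, 8, 16, 17, 34, 68, 136, 272.
Evaluate successive powers at the divisors of 272:
135^1 ≡ 135
135^2 ≡ 18
135^4 ≡ 35
135^8 ≡ 69
135^16 ≡ 137
135^17 ≡ 288
135^34 ≡ 1
So ord_289(135) = 34.

34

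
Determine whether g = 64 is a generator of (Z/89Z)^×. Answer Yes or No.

No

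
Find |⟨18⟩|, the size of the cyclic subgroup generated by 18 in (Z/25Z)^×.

4

The order of 18 must divide φ(25) = φ(5^2) = 5·(5−1) = 20 = 2^2 · 5.
Divisors of 20: 1, 2, 4, 5, 10, 20.
Check 18^d mod 25 for each divisor in increasing order:
18^1 ≡ 18 (mod 25)
18^2 ≡ 24 (mod 25)
18^4 ≡ 1 (mod 25) ✓
Hence ord(18) = 4.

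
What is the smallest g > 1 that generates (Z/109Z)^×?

φ(109) = 109 − 1 = 108 = 2^2 · 3^3.
Test candidates g = 2, 3, … against the prime factors q ∈ {2, 3} of φ(109): g is a generator iff g^(108/q) ≢ 1 for every such q.
g = 2: 2^54 ≡ 108; 2^36 ≡ 1 — hits 1, so not a primitive root.
g = 3: 3^54 ≡ 1 — hits 1, so not a primitive root.
g = 4: 4^54 ≡ 1 — hits 1, so not a primitive root.
g = 5: 5^54 ≡ 1 — hits 1, so not a primitive root.
g = 6: 6^54 ≡ 108; 6^36 ≡ 63 — none is 1, so 6 is a primitive root.
The smallest primitive root modulo 109 is 6.

6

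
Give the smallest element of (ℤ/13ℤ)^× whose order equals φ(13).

φ(13) = 13 − 1 = 12 = 2^2 · 3.
Test candidates g = 2, 3, … against the prime factors q ∈ {2, 3} of φ(13): g is a generator iff g^(12/q) ≢ 1 for every such q.
g = 2: 2^6 ≡ 12; 2^4 ≡ 3 — none is 1, so 2 is a primitive root.
Hence the least primitive root of 13 is 2.

2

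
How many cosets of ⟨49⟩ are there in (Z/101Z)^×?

2

By Lagrange's theorem, ord_101(49) divides φ(101) = 101 − 1 = 100 = 2^2 · 5^2.
Divisors of 100: 1, 2, 4, 5, 10, 20, 25, 50, 100.
Check 49^d mod 101 for each divisor in increasing order:
49^1 ≡ 49 (mod 101)
49^2 ≡ 78 (mod 101)
49^4 ≡ 24 (mod 101)
49^5 ≡ 65 (mod 101)
49^10 ≡ 84 (mod 101)
49^20 ≡ 87 (mod 101)
49^25 ≡ 100 (mod 101)
49^50 ≡ 1 (mod 101) ✓
So ord_101(49) = 50, hence |⟨49⟩| = 50.
Index = |(Z/101Z)^×| / |⟨49⟩| = 100 / 50 = 2.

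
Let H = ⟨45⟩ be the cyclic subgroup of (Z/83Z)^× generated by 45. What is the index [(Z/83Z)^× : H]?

1

ord(45) | φ(83) = 83 − 1 = 82 = 2 · 41.
Divisors of 82: 1, 2, 41, 82.
Check 45^d mod 83 for each divisor in increasing order:
45^1 ≡ 45
45^2 ≡ 33
45^41 ≡ 82
45^82 ≡ 1
Thus |⟨45⟩| = ord(45) = 82.
Index = |(Z/83Z)^×| / |⟨45⟩| = 82 / 82 = 1.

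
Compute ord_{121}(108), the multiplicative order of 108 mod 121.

55

ord(108) | φ(121) = φ(11^2) = 11·(11−1) = 110 = 2 · 5 · 11.
Divisors of 110: 1, 2, 5, 10, 11, 22, 55, 110.
Test each divisor d:
108^1 ≡ 108
108^2 ≡ 48
108^5 ≡ 56
108^10 ≡ 111
108^11 ≡ 9
108^22 ≡ 81
108^55 ≡ 1
So ord_121(108) = 55.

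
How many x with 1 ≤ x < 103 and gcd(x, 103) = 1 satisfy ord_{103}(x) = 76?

0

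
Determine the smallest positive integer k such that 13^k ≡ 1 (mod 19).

Since 13 ∈ (Z/19Z)^×, its order divides φ(19) = 19 − 1 = 18 = 2 · 3^2.
Divisors of 18: 1, 2, 3, 6, 9, 18.
Evaluate successive powers at the divisors of 18:
13^1 ≡ 13 (mod 19)
13^2 ≡ 17 (mod 19)
13^3 ≡ 12 (mod 19)
13^6 ≡ 11 (mod 19)
13^9 ≡ 18 (mod 19)
13^18 ≡ 1 (mod 19) ✓
The smallest such exponent is 18, so the order of 13 is 18.

18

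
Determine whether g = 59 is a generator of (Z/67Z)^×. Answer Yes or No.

No

φ(67) = 67 − 1 = 66 = 2 · 3 · 11.
An element g generates (Z/67Z)^× iff g^(66/q) ≢ 1 (mod 67) for each prime q ∈ {2, 3, 11}.
59^33 ≡ 1 (mod 67)  [q = 2: ≡ 1 ✗]
59^22 ≡ 1 (mod 67)  [q = 3: ≡ 1 ✗]
59^6 ≡ 40 (mod 67)  [q = 11: ≢ 1 ✓]
The check at q = 2 fails, so 59 generates a proper subgroup.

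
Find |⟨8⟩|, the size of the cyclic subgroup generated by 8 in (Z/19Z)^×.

6

The order of 8 must divide φ(19) = 19 − 1 = 18 = 2 · 3^2.
Divisors of 18: 1, 2, 3, 6, 9, 18.
Evaluate successive powers at the divisors of 18:
8^1 ≡ 8 (mod 19)
8^2 ≡ 7 (mod 19)
8^3 ≡ 18 (mod 19)
8^6 ≡ 1 (mod 19) ✓
So ord_19(8) = 6.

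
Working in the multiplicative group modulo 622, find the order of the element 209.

155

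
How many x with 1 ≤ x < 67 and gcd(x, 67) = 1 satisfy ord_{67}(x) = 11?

10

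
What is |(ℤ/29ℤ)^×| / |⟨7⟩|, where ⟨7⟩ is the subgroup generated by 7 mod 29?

4

ord(7) | φ(29) = 29 − 1 = 28 = 2^2 · 7.
Divisors of 28: 1, 2, 4, 7, 14, 28.
Check 7^d mod 29 for each divisor in increasing order:
7^1 ≡ 7
7^2 ≡ 20
7^4 ≡ 23
7^7 ≡ 1
The order of 7 is 7, so the subgroup it generates has 7 elements.
[(Z/29Z)^× : ⟨7⟩] = 28/7 = 4.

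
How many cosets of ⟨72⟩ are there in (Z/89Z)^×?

2

The order of 72 must divide φ(89) = 89 − 1 = 88 = 2^3 · 11.
Divisors of 88: 1, 2, 4, 8, 11, 22, 44, 88.
Check 72^d mod 89 for each divisor in increasing order:
72^1 ≡ 72 (mod 89)
72^2 ≡ 22 (mod 89)
72^4 ≡ 39 (mod 89)
72^8 ≡ 8 (mod 89)
72^11 ≡ 34 (mod 89)
72^22 ≡ 88 (mod 89)
72^44 ≡ 1 (mod 89) ✓
The order of 72 is 44, so the subgroup it generates has 44 elements.
The index is φ(89) / ord(72) = 88 / 44 = 2.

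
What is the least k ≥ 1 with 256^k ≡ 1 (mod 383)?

The order of 256 must divide φ(383) = 383 − 1 = 382 = 2 · 191.
Divisors of 382: 1, 2, 191, 382.
Evaluate successive powers at the divisors of 382:
256^1 ≡ 256
256^2 ≡ 43
256^191 ≡ 1
So ord_383(256) = 191.

191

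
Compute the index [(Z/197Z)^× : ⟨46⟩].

1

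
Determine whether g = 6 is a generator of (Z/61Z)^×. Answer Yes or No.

Yes

φ(61) = 61 − 1 = 60 = 2^2 · 3 · 5.
It suffices to check that the order of 6 is not a proper divisor of 60: compute 6^(60/q) for q ∈ {2, 3, 5}.
6^30 ≡ 60 (mod 61)  [q = 2: ≢ 1 ✓]
6^20 ≡ 47 (mod 61)  [q = 3: ≢ 1 ✓]
6^12 ≡ 20 (mod 61)  [q = 5: ≢ 1 ✓]
None equal 1, so ord_61(6) = 60: 6 is a primitive root.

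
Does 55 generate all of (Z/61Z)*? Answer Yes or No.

Yes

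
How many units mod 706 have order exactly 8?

4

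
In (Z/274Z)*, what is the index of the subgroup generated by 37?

34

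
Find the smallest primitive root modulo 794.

φ(794) = φ(2)·φ(397) = 1·396 = 396 = 2^2 · 3^2 · 11.
Test candidates g = 2, 3, … against the prime factors q ∈ {2, 3, 11} of φ(794): g is a generator iff g^(396/q) ≢ 1 for every such q.
g = 2: gcd(2, 794) = 2 > 1, not a unit — skip.
g = 3: 3^198 ≡ 1 — hits 1, so not a primitive root.
g = 4: gcd(4, 794) = 2 > 1, not a unit — skip.
g = 5: 5^198 ≡ 793; 5^132 ≡ 759; 5^36 ≡ 687 — none is 1, so 5 is a primitive root.
The smallest primitive root modulo 794 is 5.

5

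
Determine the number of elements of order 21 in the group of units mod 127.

12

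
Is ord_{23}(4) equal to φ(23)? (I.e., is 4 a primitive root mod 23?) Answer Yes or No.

φ(23) = 23 − 1 = 22 = 2 · 11.
Test 4^(22/q) mod 23 for each prime factor q of 22:
4^11 ≡ 1 (mod 23)  [q = 2: ≡ 1 ✗]
4^2 ≡ 16 (mod 23)  [q = 11: ≢ 1 ✓]
4^11 ≡ 1 shows ord(4) | 11, strictly less than φ(23); not a primitive root.

No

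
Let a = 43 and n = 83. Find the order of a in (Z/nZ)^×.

82

By Lagrange's theorem, ord_83(43) divides φ(83) = 83 − 1 = 82 = 2 · 41.
Divisors of 82: 1, 2, 41, 82.
Evaluate successive powers at the divisors of 82:
43^1 ≡ 43
43^2 ≡ 23
43^41 ≡ 82
43^82 ≡ 1
So ord_83(43) = 82.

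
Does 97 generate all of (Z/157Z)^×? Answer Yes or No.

Yes

φ(157) = 157 − 1 = 156 = 2^2 · 3 · 13.
Test 97^(156/q) mod 157 for each prime factor q of 156:
97^78 ≡ 156 (mod 157)  [q = 2: ≢ 1 ✓]
97^52 ≡ 144 (mod 157)  [q = 3: ≢ 1 ✓]
97^12 ≡ 130 (mod 157)  [q = 13: ≢ 1 ✓]
All checks pass, so 97 has order 156 and is a primitive root modulo 157.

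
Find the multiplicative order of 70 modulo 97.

The order of 70 must divide φ(97) = 97 − 1 = 96 = 2^5 · 3.
Divisors of 96: 1, 2, 3, 4, 6, 8, 12, 16, 24, 32, 48, 96.
Test each divisor d:
70^1 ≡ 70 (mod 97)
70^2 ≡ 50 (mod 97)
70^3 ≡ 8 (mod 97)
70^4 ≡ 75 (mod 97)
70^6 ≡ 64 (mod 97)
70^8 ≡ 96 (mod 97)
70^12 ≡ 22 (mod 97)
70^16 ≡ 1 (mod 97) ✓
So ord_97(70) = 16.

16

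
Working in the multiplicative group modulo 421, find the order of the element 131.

70

Since 131 ∈ (Z/421Z)^×, its order divides φ(421) = 421 − 1 = 420 = 2^2 · 3 · 5 · 7.
Divisors of 420: 1, 2, 3, 4, 5, 6, 7, 10, 12, 14, 15, 20, 21, 28, 30, 35, 42, 60, 70, 84, 105, 140, 210, 420.
Test each divisor d:
131^1 ≡ 131
131^2 ≡ 321
131^3 ≡ 372
131^4 ≡ 317
131^5 ≡ 269
131^6 ≡ 296
131^7 ≡ 44
131^10 ≡ 370
131^12 ≡ 48
131^14 ≡ 252
131^15 ≡ 174
131^20 ≡ 75
131^21 ≡ 142
131^28 ≡ 354
131^30 ≡ 385
131^35 ≡ 420
131^42 ≡ 377
131^60 ≡ 33
131^70 ≡ 1
The smallest such exponent is 70, so the order of 131 is 70.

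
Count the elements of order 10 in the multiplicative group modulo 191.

φ(191) = 191 − 1 = 190 = 2 · 5 · 19.
In a cyclic group of order 190, there are φ(d) elements of order d for each divisor d of 190, and zero for non-divisors.
10 = 2 · 5 divides 190, and φ(10) = 4.

4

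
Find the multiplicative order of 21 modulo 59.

ord(21) | φ(59) = 59 − 1 = 58 = 2 · 29.
Divisors of 58: 1, 2, 29, 58.
Test each divisor d:
21^1 ≡ 21
21^2 ≡ 28
21^29 ≡ 1
So ord_59(21) = 29.

29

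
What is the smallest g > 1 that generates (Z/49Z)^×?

3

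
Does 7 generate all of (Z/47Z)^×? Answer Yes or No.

No

φ(47) = 47 − 1 = 46 = 2 · 23.
An element g generates (Z/47Z)^× iff g^(46/q) ≢ 1 (mod 47) for each prime q ∈ {2, 23}.
7^23 ≡ 1 (mod 47)  [q = 2: ≡ 1 ✗]
7^2 ≡ 2 (mod 47)  [q = 23: ≢ 1 ✓]
The check at q = 2 fails, so 7 generates a proper subgroup.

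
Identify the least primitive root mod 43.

3

φ(43) = 43 − 1 = 42 = 2 · 3 · 7.
g is a primitive root iff g^(42/q) ≢ 1 (mod 43) for each prime q ∈ {2, 3, 7}.
g = 2: 2^21 ≡ 42; 2^14 ≡ 1 — hits 1, so not a primitive root.
g = 3: 3^21 ≡ 42; 3^14 ≡ 36; 3^6 ≡ 41 — none is 1, so 3 is a primitive root.
Hence the least primitive root of 43 is 3.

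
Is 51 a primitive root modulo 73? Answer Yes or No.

φ(73) = 73 − 1 = 72 = 2^3 · 3^2.
51 is a primitive root mod 73 iff 51^(φ(73)/q) ≢ 1 for every prime q | φ(73), i.e. q ∈ {2, 3}.
51^36 ≡ 72 (mod 73)  [q = 2: ≢ 1 ✓]
51^24 ≡ 1 (mod 73)  [q = 3: ≡ 1 ✗]
The check at q = 3 fails, so 51 generates a proper subgroup.

No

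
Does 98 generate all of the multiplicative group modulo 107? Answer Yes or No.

Yes

φ(107) = 107 − 1 = 106 = 2 · 53.
It suffices to check that the order of 98 is not a proper divisor of 106: compute 98^(106/q) for q ∈ {2, 53}.
98^53 ≡ 106 (mod 107)  [q = 2: ≢ 1 ✓]
98^2 ≡ 81 (mod 107)  [q = 53: ≢ 1 ✓]
Every test exponent gives a nontrivial residue, hence 98 generates the full group.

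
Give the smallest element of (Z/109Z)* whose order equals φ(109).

6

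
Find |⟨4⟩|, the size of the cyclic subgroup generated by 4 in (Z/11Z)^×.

5

ord(4) | φ(11) = 11 − 1 = 10 = 2 · 5.
Divisors of 10: 1, 2, 5, 10.
Evaluate successive powers at the divisors of 10:
4^1 ≡ 4 (mod 11)
4^2 ≡ 5 (mod 11)
4^5 ≡ 1 (mod 11) ✓
The smallest such exponent is 5, so the order of 4 is 5.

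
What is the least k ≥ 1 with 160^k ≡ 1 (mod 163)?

81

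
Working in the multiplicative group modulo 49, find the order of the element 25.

Since 25 ∈ (Z/49Z)^×, its order divides φ(49) = φ(7^2) = 7·(7−1) = 42 = 2 · 3 · 7.
Divisors of 42: 1, 2, 3, 6, 7, 14, 21, 42.
Test each divisor d:
25^1 ≡ 25
25^2 ≡ 37
25^3 ≡ 43
25^6 ≡ 36
25^7 ≡ 18
25^14 ≡ 30
25^21 ≡ 1
Hence ord(25) = 21.

21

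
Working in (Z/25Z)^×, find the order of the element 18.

4

Since 18 ∈ (Z/25Z)^×, its order divides φ(25) = φ(5^2) = 5·(5−1) = 20 = 2^2 · 5.
Divisors of 20: 1, 2, 4, 5, 10, 20.
Compute 18^d (mod 25) for the divisors d until we hit 1:
18^1 ≡ 18 (mod 25)
18^2 ≡ 24 (mod 25)
18^4 ≡ 1 (mod 25) ✓
The smallest such exponent is 4, so the order of 18 is 4.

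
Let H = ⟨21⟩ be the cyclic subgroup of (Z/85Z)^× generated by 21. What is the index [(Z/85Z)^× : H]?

16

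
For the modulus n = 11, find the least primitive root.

2

φ(11) = 11 − 1 = 10 = 2 · 5.
g is a primitive root iff g^(10/q) ≢ 1 (mod 11) for each prime q ∈ {2, 5}.
g = 2: 2^5 ≡ 10; 2^2 ≡ 4 — none is 1, so 2 is a primitive root.
The smallest primitive root modulo 11 is 2.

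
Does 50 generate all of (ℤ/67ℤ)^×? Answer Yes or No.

φ(67) = 67 − 1 = 66 = 2 · 3 · 11.
Test 50^(66/q) mod 67 for each prime factor q of 66:
50^33 ≡ 66 (mod 67)  [q = 2: ≢ 1 ✓]
50^22 ≡ 37 (mod 67)  [q = 3: ≢ 1 ✓]
50^6 ≡ 15 (mod 67)  [q = 11: ≢ 1 ✓]
Every test exponent gives a nontrivial residue, hence 50 generates the full group.

Yes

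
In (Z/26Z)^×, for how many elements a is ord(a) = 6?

2

φ(26) = φ(2)·φ(13) = 1·12 = 12 = 2^2 · 3.
In a cyclic group of order 12, there are φ(d) elements of order d for each divisor d of 12, and zero for non-divisors.
6 = 2 · 3 divides 12, and φ(6) = 2.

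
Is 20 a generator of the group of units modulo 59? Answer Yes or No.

φ(59) = 59 − 1 = 58 = 2 · 29.
It suffices to check that the order of 20 is not a proper divisor of 58: compute 20^(58/q) for q ∈ {2, 29}.
20^29 ≡ 1 (mod 59)  [q = 2: ≡ 1 ✗]
20^2 ≡ 46 (mod 59)  [q = 29: ≢ 1 ✓]
Since 20^29 ≡ 1, the order of 20 divides 29 < 58, so 20 is not a primitive root.

No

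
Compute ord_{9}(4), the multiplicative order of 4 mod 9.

Since 4 ∈ (Z/9Z)^×, its order divides φ(9) = φ(3^2) = 3·(3−1) = 6 = 2 · 3.
Divisors of 6: 1, 2, 3, 6.
Compute 4^d (mod 9) for the divisors d until we hit 1:
4^1 ≡ 4
4^2 ≡ 7
4^3 ≡ 1
Hence ord(4) = 3.

3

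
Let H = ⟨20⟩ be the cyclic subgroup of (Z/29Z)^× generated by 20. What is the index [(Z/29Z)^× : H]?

The order of 20 must divide φ(29) = 29 − 1 = 28 = 2^2 · 7.
Divisors of 28: 1, 2, 4, 7, 14, 28.
Check 20^d mod 29 for each divisor in increasing order:
20^1 ≡ 20
20^2 ≡ 23
20^4 ≡ 7
20^7 ≡ 1
The order of 20 is 7, so the subgroup it generates has 7 elements.
The index is φ(29) / ord(20) = 28 / 7 = 4.

4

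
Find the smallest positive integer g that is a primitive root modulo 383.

5

φ(383) = 383 − 1 = 382 = 2 · 191.
g is a primitive root iff g^(382/q) ≢ 1 (mod 383) for each prime q ∈ {2, 191}.
g = 2: 2^191 ≡ 1 — hits 1, so not a primitive root.
g = 3: 3^191 ≡ 1 — hits 1, so not a primitive root.
g = 4: 4^191 ≡ 1 — hits 1, so not a primitive root.
g = 5: 5^191 ≡ 382; 5^2 ≡ 25 — none is 1, so 5 is a primitive root.
The smallest primitive root modulo 383 is 5.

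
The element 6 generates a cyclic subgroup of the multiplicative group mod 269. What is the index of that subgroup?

The order of 6 must divide φ(269) = 269 − 1 = 268 = 2^2 · 67.
Divisors of 268: 1, 2, 4, 67, 134, 268.
Compute 6^d (mod 269) for the divisors d until we hit 1:
6^1 ≡ 6 (mod 269)
6^2 ≡ 36 (mod 269)
6^4 ≡ 220 (mod 269)
6^67 ≡ 268 (mod 269)
6^134 ≡ 1 (mod 269) ✓
Thus |⟨6⟩| = ord(6) = 134.
[(Z/269Z)^× : ⟨6⟩] = 268/134 = 2.

2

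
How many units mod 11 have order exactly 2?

1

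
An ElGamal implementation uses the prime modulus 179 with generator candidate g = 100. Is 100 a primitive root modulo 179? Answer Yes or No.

No

φ(179) = 179 − 1 = 178 = 2 · 89.
100 is a primitive root mod 179 iff 100^(φ(179)/q) ≢ 1 for every prime q | φ(179), i.e. q ∈ {2, 89}.
100^89 ≡ 1 (mod 179)  [q = 2: ≡ 1 ✗]
100^2 ≡ 155 (mod 179)  [q = 89: ≢ 1 ✓]
Since 100^89 ≡ 1, the order of 100 divides 89 < 178, so 100 is not a primitive root.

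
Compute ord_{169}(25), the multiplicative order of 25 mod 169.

By Lagrange's theorem, ord_169(25) divides φ(169) = φ(13^2) = 13·(13−1) = 156 = 2^2 · 3 · 13.
Divisors of 156: 1, 2, 3, 4, 6, 12, 13, 26, 39, 52, 78, 156.
Compute 25^d (mod 169) for the divisors d until we hit 1:
25^1 ≡ 25 (mod 169)
25^2 ≡ 118 (mod 169)
25^3 ≡ 77 (mod 169)
25^4 ≡ 66 (mod 169)
25^6 ≡ 14 (mod 169)
25^12 ≡ 27 (mod 169)
25^13 ≡ 168 (mod 169)
25^26 ≡ 1 (mod 169) ✓
Hence ord(25) = 26.

26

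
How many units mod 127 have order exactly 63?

36

φ(127) = 127 − 1 = 126 = 2 · 3^2 · 7.
Since (Z/127Z)^× is cyclic of order 126, the number of elements of order d is φ(d) when d | 126 and 0 otherwise.
63 = 3^2 · 7 divides 126, and φ(63) = 36.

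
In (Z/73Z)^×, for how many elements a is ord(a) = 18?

6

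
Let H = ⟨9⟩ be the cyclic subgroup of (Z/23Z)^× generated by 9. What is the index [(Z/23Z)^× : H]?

2

Since 9 ∈ (Z/23Z)^×, its order divides φ(23) = 23 − 1 = 22 = 2 · 11.
Divisors of 22: 1, 2, 11, 22.
Check 9^d mod 23 for each divisor in increasing order:
9^1 ≡ 9
9^2 ≡ 12
9^11 ≡ 1
So ord_23(9) = 11, hence |⟨9⟩| = 11.
Index = |(Z/23Z)^×| / |⟨9⟩| = 22 / 11 = 2.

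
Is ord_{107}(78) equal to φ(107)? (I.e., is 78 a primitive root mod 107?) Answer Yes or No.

Yes

φ(107) = 107 − 1 = 106 = 2 · 53.
An element g generates (Z/107Z)^× iff g^(106/q) ≢ 1 (mod 107) for each prime q ∈ {2, 53}.
78^53 ≡ 106 (mod 107)  [q = 2: ≢ 1 ✓]
78^2 ≡ 92 (mod 107)  [q = 53: ≢ 1 ✓]
All checks pass, so 78 has order 106 and is a primitive root modulo 107.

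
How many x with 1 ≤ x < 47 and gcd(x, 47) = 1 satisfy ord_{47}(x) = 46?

22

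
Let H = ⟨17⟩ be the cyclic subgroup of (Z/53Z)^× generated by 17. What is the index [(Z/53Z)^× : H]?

ord(17) | φ(53) = 53 − 1 = 52 = 2^2 · 13.
Divisors of 52: 1, 2, 4, 13, 26, 52.
Evaluate successive powers at the divisors of 52:
17^1 ≡ 17 (mod 53)
17^2 ≡ 24 (mod 53)
17^4 ≡ 46 (mod 53)
17^13 ≡ 52 (mod 53)
17^26 ≡ 1 (mod 53) ✓
The order of 17 is 26, so the subgroup it generates has 26 elements.
[(Z/53Z)^× : ⟨17⟩] = 52/26 = 2.

2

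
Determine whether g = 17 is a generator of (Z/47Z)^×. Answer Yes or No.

φ(47) = 47 − 1 = 46 = 2 · 23.
17 is a primitive root mod 47 iff 17^(φ(47)/q) ≢ 1 for every prime q | φ(47), i.e. q ∈ {2, 23}.
17^23 ≡ 1 (mod 47)  [q = 2: ≡ 1 ✗]
17^2 ≡ 7 (mod 47)  [q = 23: ≢ 1 ✓]
Since 17^23 ≡ 1, the order of 17 divides 23 < 46, so 17 is not a primitive root.

No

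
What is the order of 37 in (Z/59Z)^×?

Since 37 ∈ (Z/59Z)^×, its order divides φ(59) = 59 − 1 = 58 = 2 · 29.
Divisors of 58: 1, 2, 29, 58.
Compute 37^d (mod 59) for the divisors d until we hit 1:
37^1 ≡ 37 (mod 59)
37^2 ≡ 12 (mod 59)
37^29 ≡ 58 (mod 59)
37^58 ≡ 1 (mod 59) ✓
Therefore the multiplicative order of 37 modulo 59 is 58.

58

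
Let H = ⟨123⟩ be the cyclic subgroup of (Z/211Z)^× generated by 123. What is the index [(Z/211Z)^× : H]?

ord(123) | φ(211) = 211 − 1 = 210 = 2 · 3 · 5 · 7.
Divisors of 210: 1, 2, 3, 5, 6, 7, 10, 14, 15, 21, 30, 35, 42, 70, 105, 210.
Test each divisor d:
123^1 ≡ 123 (mod 211)
123^2 ≡ 148 (mod 211)
123^3 ≡ 58 (mod 211)
123^5 ≡ 144 (mod 211)
123^6 ≡ 199 (mod 211)
123^7 ≡ 1 (mod 211) ✓
The order of 123 is 7, so the subgroup it generates has 7 elements.
[(Z/211Z)^× : ⟨123⟩] = 210/7 = 30.

30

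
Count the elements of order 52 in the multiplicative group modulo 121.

φ(121) = φ(11^2) = 11·(11−1) = 110 = 2 · 5 · 11.
In a cyclic group of order 110, there are φ(d) elements of order d for each divisor d of 110, and zero for non-divisors.
52 does not divide 110, so no element of (Z/121Z)^× has order 52.

0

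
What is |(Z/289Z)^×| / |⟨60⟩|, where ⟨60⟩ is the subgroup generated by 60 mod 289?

By Lagrange's theorem, ord_289(60) divides φ(289) = φ(17^2) = 17·(17−1) = 272 = 2^4 · 17.
Divisors of 272: 1, 2, 4, 8, 16, 17, 34, 68, 136, 272.
Test each divisor d:
60^1 ≡ 60
60^2 ≡ 132
60^4 ≡ 84
60^8 ≡ 120
60^16 ≡ 239
60^17 ≡ 179
60^34 ≡ 251
60^68 ≡ 288
60^136 ≡ 1
Thus |⟨60⟩| = ord(60) = 136.
Index = |(Z/289Z)^×| / |⟨60⟩| = 272 / 136 = 2.

2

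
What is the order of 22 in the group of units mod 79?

13

By Lagrange's theorem, ord_79(22) divides φ(79) = 79 − 1 = 78 = 2 · 3 · 13.
Divisors of 78: 1, 2, 3, 6, 13, 26, 39, 78.
Compute 22^d (mod 79) for the divisors d until we hit 1:
22^1 ≡ 22 (mod 79)
22^2 ≡ 10 (mod 79)
22^3 ≡ 62 (mod 79)
22^6 ≡ 52 (mod 79)
22^13 ≡ 1 (mod 79) ✓
Hence ord(22) = 13.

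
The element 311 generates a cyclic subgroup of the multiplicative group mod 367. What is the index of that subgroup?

3

By Lagrange's theorem, ord_367(311) divides φ(367) = 367 − 1 = 366 = 2 · 3 · 61.
Divisors of 366: 1, 2, 3, 6, 61, 122, 183, 366.
Test each divisor d:
311^1 ≡ 311 (mod 367)
311^2 ≡ 200 (mod 367)
311^3 ≡ 177 (mod 367)
311^6 ≡ 134 (mod 367)
311^61 ≡ 366 (mod 367)
311^122 ≡ 1 (mod 367) ✓
So ord_367(311) = 122, hence |⟨311⟩| = 122.
[(Z/367Z)^× : ⟨311⟩] = 366/122 = 3.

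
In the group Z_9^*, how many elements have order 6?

φ(9) = φ(3^2) = 3·(3−1) = 6 = 2 · 3.
(Z/9Z)^× is cyclic (|G| = 6); a cyclic group of order m has exactly φ(d) elements of each order d | m, and none otherwise.
6 = 2 · 3 divides 6, and φ(6) = 2.

2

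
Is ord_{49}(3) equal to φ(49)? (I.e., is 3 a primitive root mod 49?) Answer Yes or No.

φ(49) = φ(7^2) = 7·(7−1) = 42 = 2 · 3 · 7.
It suffices to check that the order of 3 is not a proper divisor of 42: compute 3^(42/q) for q ∈ {2, 3, 7}.
3^21 ≡ 48 (mod 49)  [q = 2: ≢ 1 ✓]
3^14 ≡ 30 (mod 49)  [q = 3: ≢ 1 ✓]
3^6 ≡ 43 (mod 49)  [q = 7: ≢ 1 ✓]
All checks pass, so 3 has order 42 and is a primitive root modulo 49.

Yes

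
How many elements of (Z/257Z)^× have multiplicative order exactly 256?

128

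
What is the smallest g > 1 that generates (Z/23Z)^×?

φ(23) = 23 − 1 = 22 = 2 · 11.
g is a primitive root iff g^(22/q) ≢ 1 (mod 23) for each prime q ∈ {2, 11}.
g = 2: 2^11 ≡ 1 — hits 1, so not a primitive root.
g = 3: 3^11 ≡ 1 — hits 1, so not a primitive root.
g = 4: 4^11 ≡ 1 — hits 1, so not a primitive root.
g = 5: 5^11 ≡ 22; 5^2 ≡ 2 — none is 1, so 5 is a primitive root.
So 5 is the smallest generator of (Z/23Z)^×.

5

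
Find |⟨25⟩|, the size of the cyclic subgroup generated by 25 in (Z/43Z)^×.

By Lagrange's theorem, ord_43(25) divides φ(43) = 43 − 1 = 42 = 2 · 3 · 7.
Divisors of 42: 1, 2, 3, 6, 7, 14, 21, 42.
Test each divisor d:
25^1 ≡ 25 (mod 43)
25^2 ≡ 23 (mod 43)
25^3 ≡ 16 (mod 43)
25^6 ≡ 41 (mod 43)
25^7 ≡ 36 (mod 43)
25^14 ≡ 6 (mod 43)
25^21 ≡ 1 (mod 43) ✓
Therefore the multiplicative order of 25 modulo 43 is 21.

21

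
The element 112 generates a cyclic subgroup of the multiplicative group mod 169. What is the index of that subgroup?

The order of 112 must divide φ(169) = φ(13^2) = 13·(13−1) = 156 = 2^2 · 3 · 13.
Divisors of 156: 1, 2, 3, 4, 6, 12, 13, 26, 39, 52, 78, 156.
Compute 112^d (mod 169) for the divisors d until we hit 1:
112^1 ≡ 112 (mod 169)
112^2 ≡ 38 (mod 169)
112^3 ≡ 31 (mod 169)
112^4 ≡ 92 (mod 169)
112^6 ≡ 116 (mod 169)
112^12 ≡ 105 (mod 169)
112^13 ≡ 99 (mod 169)
112^26 ≡ 168 (mod 169)
112^39 ≡ 70 (mod 169)
112^52 ≡ 1 (mod 169) ✓
So ord_169(112) = 52, hence |⟨112⟩| = 52.
Index = |(Z/169Z)^×| / |⟨112⟩| = 156 / 52 = 3.

3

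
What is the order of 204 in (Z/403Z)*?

15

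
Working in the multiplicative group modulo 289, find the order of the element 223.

136

By Lagrange's theorem, ord_289(223) divides φ(289) = φ(17^2) = 17·(17−1) = 272 = 2^4 · 17.
Divisors of 272: 1, 2, 4, 8, 16, 17, 34, 68, 136, 272.
Check 223^d mod 289 for each divisor in increasing order:
223^1 ≡ 223 (mod 289)
223^2 ≡ 21 (mod 289)
223^4 ≡ 152 (mod 289)
223^8 ≡ 273 (mod 289)
223^16 ≡ 256 (mod 289)
223^17 ≡ 155 (mod 289)
223^34 ≡ 38 (mod 289)
223^68 ≡ 288 (mod 289)
223^136 ≡ 1 (mod 289) ✓
The smallest such exponent is 136, so the order of 223 is 136.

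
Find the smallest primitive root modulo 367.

φ(367) = 367 − 1 = 366 = 2 · 3 · 61.
g is a primitive root iff g^(366/q) ≢ 1 (mod 367) for each prime q ∈ {2, 3, 61}.
g = 2: 2^183 ≡ 1 — hits 1, so not a primitive root.
g = 3: 3^183 ≡ 366; 3^122 ≡ 1 — hits 1, so not a primitive root.
g = 4: 4^183 ≡ 1 — hits 1, so not a primitive root.
g = 5: 5^183 ≡ 366; 5^122 ≡ 1 — hits 1, so not a primitive root.
g = 6: 6^183 ≡ 366; 6^122 ≡ 283; 6^6 ≡ 47 — none is 1, so 6 is a primitive root.
The smallest primitive root modulo 367 is 6.

6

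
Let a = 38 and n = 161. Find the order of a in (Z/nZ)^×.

The order of 38 must divide φ(161) = φ(7·23) = (7−1)·(23−1) = 6·22 = 132 = 2^2 · 3 · 11.
Divisors of 132: 1, 2, 3, 4, 6, 11, 12, 22, 33, 44, 66, 132.
Check 38^d mod 161 for each divisor in increasing order:
38^1 ≡ 38 (mod 161)
38^2 ≡ 156 (mod 161)
38^3 ≡ 132 (mod 161)
38^4 ≡ 25 (mod 161)
38^6 ≡ 36 (mod 161)
38^11 ≡ 68 (mod 161)
38^12 ≡ 8 (mod 161)
38^22 ≡ 116 (mod 161)
38^33 ≡ 160 (mod 161)
38^44 ≡ 93 (mod 161)
38^66 ≡ 1 (mod 161) ✓
Hence ord(38) = 66.

66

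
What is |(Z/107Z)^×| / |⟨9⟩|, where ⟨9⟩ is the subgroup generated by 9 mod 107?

Since 9 ∈ (Z/107Z)^×, its order divides φ(107) = 107 − 1 = 106 = 2 · 53.
Divisors of 106: 1, 2, 53, 106.
Check 9^d mod 107 for each divisor in increasing order:
9^1 ≡ 9
9^2 ≡ 81
9^53 ≡ 1
Thus |⟨9⟩| = ord(9) = 53.
[(Z/107Z)^× : ⟨9⟩] = 106/53 = 2.

2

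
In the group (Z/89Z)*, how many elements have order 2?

φ(89) = 89 − 1 = 88 = 2^3 · 11.
(Z/89Z)^× is cyclic (|G| = 88); a cyclic group of order m has exactly φ(d) elements of each order d | m, and none otherwise.
2 | 88, and φ(2) = 2 − 1 = 1.

1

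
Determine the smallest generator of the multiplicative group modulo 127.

3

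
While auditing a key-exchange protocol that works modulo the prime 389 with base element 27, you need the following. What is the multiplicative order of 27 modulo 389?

388

Since 27 ∈ (Z/389Z)^×, its order divides φ(389) = 389 − 1 = 388 = 2^2 · 97.
Divisors of 388: 1, 2, 4, 97, 194, 388.
Compute 27^d (mod 389) for the divisors d until we hit 1:
27^1 ≡ 27
27^2 ≡ 340
27^4 ≡ 67
27^97 ≡ 115
27^194 ≡ 388
27^388 ≡ 1
The smallest such exponent is 388, so the order of 27 is 388.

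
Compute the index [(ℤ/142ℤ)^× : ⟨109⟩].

By Lagrange's theorem, ord_142(109) divides φ(142) = φ(2)·φ(71) = 1·70 = 70 = 2 · 5 · 7.
Divisors of 70: 1, 2, 5, 7, 10, 14, 35, 70.
Evaluate successive powers at the divisors of 70:
109^1 ≡ 109
109^2 ≡ 95
109^5 ≡ 91
109^7 ≡ 125
109^10 ≡ 45
109^14 ≡ 5
109^35 ≡ 1
So ord_142(109) = 35, hence |⟨109⟩| = 35.
[(Z/142Z)^× : ⟨109⟩] = 70/35 = 2.

2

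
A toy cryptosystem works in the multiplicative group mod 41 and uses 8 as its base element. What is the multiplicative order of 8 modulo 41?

ord(8) | φ(41) = 41 − 1 = 40 = 2^3 · 5.
Divisors of 40: 1, 2, 4, 5, 8, 10, 20, 40.
Test each divisor d:
8^1 ≡ 8 (mod 41)
8^2 ≡ 23 (mod 41)
8^4 ≡ 37 (mod 41)
8^5 ≡ 9 (mod 41)
8^8 ≡ 16 (mod 41)
8^10 ≡ 40 (mod 41)
8^20 ≡ 1 (mod 41) ✓
Therefore the multiplicative order of 8 modulo 41 is 20.

20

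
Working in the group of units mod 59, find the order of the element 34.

58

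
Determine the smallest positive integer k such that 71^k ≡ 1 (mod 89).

The order of 71 must divide φ(89) = 89 − 1 = 88 = 2^3 · 11.
Divisors of 88: 1, 2, 4, 8, 11, 22, 44, 88.
Compute 71^d (mod 89) for the divisors d until we hit 1:
71^1 ≡ 71 (mod 89)
71^2 ≡ 57 (mod 89)
71^4 ≡ 45 (mod 89)
71^8 ≡ 67 (mod 89)
71^11 ≡ 55 (mod 89)
71^22 ≡ 88 (mod 89)
71^44 ≡ 1 (mod 89) ✓
The smallest such exponent is 44, so the order of 71 is 44.

44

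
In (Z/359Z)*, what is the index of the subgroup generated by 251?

1

The order of 251 must divide φ(359) = 359 − 1 = 358 = 2 · 179.
Divisors of 358: 1, 2, 179, 358.
Evaluate successive powers at the divisors of 358:
251^1 ≡ 251 (mod 359)
251^2 ≡ 176 (mod 359)
251^179 ≡ 358 (mod 359)
251^358 ≡ 1 (mod 359) ✓
The order of 251 is 358, so the subgroup it generates has 358 elements.
[(Z/359Z)^× : ⟨251⟩] = 358/358 = 1.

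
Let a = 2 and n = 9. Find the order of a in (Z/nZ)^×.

6

Since 2 ∈ (Z/9Z)^×, its order divides φ(9) = φ(3^2) = 3·(3−1) = 6 = 2 · 3.
Divisors of 6: 1, 2, 3, 6.
Compute 2^d (mod 9) for the divisors d until we hit 1:
2^1 ≡ 2 (mod 9)
2^2 ≡ 4 (mod 9)
2^3 ≡ 8 (mod 9)
2^6 ≡ 1 (mod 9) ✓
The smallest such exponent is 6, so the order of 2 is 6.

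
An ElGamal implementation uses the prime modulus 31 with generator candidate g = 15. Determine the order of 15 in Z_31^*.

10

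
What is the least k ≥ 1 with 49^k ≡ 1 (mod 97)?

The order of 49 must divide φ(97) = 97 − 1 = 96 = 2^5 · 3.
Divisors of 96: 1, 2, 3, 4, 6, 8, 12, 16, 24, 32, 48, 96.
Check 49^d mod 97 for each divisor in increasing order:
49^1 ≡ 49 (mod 97)
49^2 ≡ 73 (mod 97)
49^3 ≡ 85 (mod 97)
49^4 ≡ 91 (mod 97)
49^6 ≡ 47 (mod 97)
49^8 ≡ 36 (mod 97)
49^12 ≡ 75 (mod 97)
49^16 ≡ 35 (mod 97)
49^24 ≡ 96 (mod 97)
49^32 ≡ 61 (mod 97)
49^48 ≡ 1 (mod 97) ✓
So ord_97(49) = 48.

48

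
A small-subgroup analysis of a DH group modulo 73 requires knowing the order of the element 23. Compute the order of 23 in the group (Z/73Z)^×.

36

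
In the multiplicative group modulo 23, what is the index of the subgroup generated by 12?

By Lagrange's theorem, ord_23(12) divides φ(23) = 23 − 1 = 22 = 2 · 11.
Divisors of 22: 1, 2, 11, 22.
Evaluate successive powers at the divisors of 22:
12^1 ≡ 12 (mod 23)
12^2 ≡ 6 (mod 23)
12^11 ≡ 1 (mod 23) ✓
Thus |⟨12⟩| = ord(12) = 11.
[(Z/23Z)^× : ⟨12⟩] = 22/11 = 2.

2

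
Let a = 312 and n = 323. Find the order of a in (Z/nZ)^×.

Since 312 ∈ (Z/323Z)^×, its order divides φ(323) = φ(17·19) = (17−1)·(19−1) = 16·18 = 288 = 2^5 · 3^2.
Divisors of 288: 1, 2, 3, 4, 6, 8, 9, 12, 16, 18, 24, 32, 36, 48, 72, 96, 144, 288.
Check 312^d mod 323 for each divisor in increasing order:
312^1 ≡ 312
312^2 ≡ 121
312^3 ≡ 284
312^4 ≡ 106
312^6 ≡ 229
312^8 ≡ 254
312^9 ≡ 113
312^12 ≡ 115
312^16 ≡ 239
312^18 ≡ 172
312^24 ≡ 305
312^32 ≡ 273
312^36 ≡ 191
312^48 ≡ 1
Hence ord(312) = 48.

48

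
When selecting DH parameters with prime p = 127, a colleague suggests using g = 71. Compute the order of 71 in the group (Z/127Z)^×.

63

By Lagrange's theorem, ord_127(71) divides φ(127) = 127 − 1 = 126 = 2 · 3^2 · 7.
Divisors of 126: 1, 2, 3, 6, 7, 9, 14, 18, 21, 42, 63, 126.
Compute 71^d (mod 127) for the divisors d until we hit 1:
71^1 ≡ 71 (mod 127)
71^2 ≡ 88 (mod 127)
71^3 ≡ 25 (mod 127)
71^6 ≡ 117 (mod 127)
71^7 ≡ 52 (mod 127)
71^9 ≡ 4 (mod 127)
71^14 ≡ 37 (mod 127)
71^18 ≡ 16 (mod 127)
71^21 ≡ 19 (mod 127)
71^42 ≡ 107 (mod 127)
71^63 ≡ 1 (mod 127) ✓
Therefore the multiplicative order of 71 modulo 127 is 63.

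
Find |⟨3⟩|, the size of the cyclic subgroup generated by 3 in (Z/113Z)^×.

Since 3 ∈ (Z/113Z)^×, its order divides φ(113) = 113 − 1 = 112 = 2^4 · 7.
Divisors of 112: 1, 2, 4, 7, 8, 14, 16, 28, 56, 112.
Check 3^d mod 113 for each divisor in increasing order:
3^1 ≡ 3 (mod 113)
3^2 ≡ 9 (mod 113)
3^4 ≡ 81 (mod 113)
3^7 ≡ 40 (mod 113)
3^8 ≡ 7 (mod 113)
3^14 ≡ 18 (mod 113)
3^16 ≡ 49 (mod 113)
3^28 ≡ 98 (mod 113)
3^56 ≡ 112 (mod 113)
3^112 ≡ 1 (mod 113) ✓
The smallest such exponent is 112, so the order of 3 is 112.

112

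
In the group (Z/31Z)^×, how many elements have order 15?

8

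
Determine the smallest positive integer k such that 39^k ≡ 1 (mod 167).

Since 39 ∈ (Z/167Z)^×, its order divides φ(167) = 167 − 1 = 166 = 2 · 83.
Divisors of 166: 1, 2, 83, 166.
Test each divisor d:
39^1 ≡ 39
39^2 ≡ 18
39^83 ≡ 166
39^166 ≡ 1
Hence ord(39) = 166.

166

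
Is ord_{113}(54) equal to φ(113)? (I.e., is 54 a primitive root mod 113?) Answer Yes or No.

φ(113) = 113 − 1 = 112 = 2^4 · 7.
54 is a primitive root mod 113 iff 54^(φ(113)/q) ≢ 1 for every prime q | φ(113), i.e. q ∈ {2, 7}.
54^56 ≡ 112 (mod 113)  [q = 2: ≢ 1 ✓]
54^16 ≡ 49 (mod 113)  [q = 7: ≢ 1 ✓]
None equal 1, so ord_113(54) = 112: 54 is a primitive root.

Yes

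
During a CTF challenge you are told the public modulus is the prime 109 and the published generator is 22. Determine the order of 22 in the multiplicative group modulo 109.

27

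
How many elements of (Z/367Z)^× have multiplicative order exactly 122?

φ(367) = 367 − 1 = 366 = 2 · 3 · 61.
Since (Z/367Z)^× is cyclic of order 366, the number of elements of order d is φ(d) when d | 366 and 0 otherwise.
122 = 2 · 61 divides 366, and φ(122) = 60.

60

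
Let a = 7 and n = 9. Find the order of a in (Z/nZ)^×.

3

By Lagrange's theorem, ord_9(7) divides φ(9) = φ(3^2) = 3·(3−1) = 6 = 2 · 3.
Divisors of 6: 1, 2, 3, 6.
Test each divisor d:
7^1 ≡ 7
7^2 ≡ 4
7^3 ≡ 1
Therefore the multiplicative order of 7 modulo 9 is 3.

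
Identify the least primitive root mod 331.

3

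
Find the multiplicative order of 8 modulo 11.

The order of 8 must divide φ(11) = 11 − 1 = 10 = 2 · 5.
Divisors of 10: 1, 2, 5, 10.
Evaluate successive powers at the divisors of 10:
8^1 ≡ 8
8^2 ≡ 9
8^5 ≡ 10
8^10 ≡ 1
So ord_11(8) = 10.

10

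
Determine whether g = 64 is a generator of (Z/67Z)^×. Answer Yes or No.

φ(67) = 67 − 1 = 66 = 2 · 3 · 11.
An element g generates (Z/67Z)^× iff g^(66/q) ≢ 1 (mod 67) for each prime q ∈ {2, 3, 11}.
64^33 ≡ 1 (mod 67)  [q = 2: ≡ 1 ✗]
64^22 ≡ 1 (mod 67)  [q = 3: ≡ 1 ✗]
64^6 ≡ 59 (mod 67)  [q = 11: ≢ 1 ✓]
The check at q = 2 fails, so 64 generates a proper subgroup.

No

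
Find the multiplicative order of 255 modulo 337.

84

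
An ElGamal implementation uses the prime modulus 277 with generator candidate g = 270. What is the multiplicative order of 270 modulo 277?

By Lagrange's theorem, ord_277(270) divides φ(277) = 277 − 1 = 276 = 2^2 · 3 · 23.
Divisors of 276: 1, 2, 3, 4, 6, 12, 23, 46, 69, 92, 138, 276.
Compute 270^d (mod 277) for the divisors d until we hit 1:
270^1 ≡ 270 (mod 277)
270^2 ≡ 49 (mod 277)
270^3 ≡ 211 (mod 277)
270^4 ≡ 185 (mod 277)
270^6 ≡ 201 (mod 277)
270^12 ≡ 236 (mod 277)
270^23 ≡ 116 (mod 277)
270^46 ≡ 160 (mod 277)
270^69 ≡ 1 (mod 277) ✓
Therefore the multiplicative order of 270 modulo 277 is 69.

69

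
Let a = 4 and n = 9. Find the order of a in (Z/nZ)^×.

3

By Lagrange's theorem, ord_9(4) divides φ(9) = φ(3^2) = 3·(3−1) = 6 = 2 · 3.
Divisors of 6: 1, 2, 3, 6.
Check 4^d mod 9 for each divisor in increasing order:
4^1 ≡ 4
4^2 ≡ 7
4^3 ≡ 1
So ord_9(4) = 3.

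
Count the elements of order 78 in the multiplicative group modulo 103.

φ(103) = 103 − 1 = 102 = 2 · 3 · 17.
Since (Z/103Z)^× is cyclic of order 102, the number of elements of order d is φ(d) when d | 102 and 0 otherwise.
Since 78 ∤ 102, the count is 0.

0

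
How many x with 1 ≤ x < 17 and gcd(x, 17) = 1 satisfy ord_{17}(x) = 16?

8

φ(17) = 17 − 1 = 16 = 2^4.
Since (Z/17Z)^× is cyclic of order 16, the number of elements of order d is φ(d) when d | 16 and 0 otherwise.
16 = 2^4 divides 16, and φ(16) = 8.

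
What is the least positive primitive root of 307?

φ(307) = 307 − 1 = 306 = 2 · 3^2 · 17.
Test candidates g = 2, 3, … against the prime factors q ∈ {2, 3, 17} of φ(307): g is a generator iff g^(306/q) ≢ 1 for every such q.
g = 2: 2^153 ≡ 306; 2^102 ≡ 1 — hits 1, so not a primitive root.
g = 3: 3^153 ≡ 306; 3^102 ≡ 1 — hits 1, so not a primitive root.
g = 4: 4^153 ≡ 1 — hits 1, so not a primitive root.
g = 5: 5^153 ≡ 306; 5^102 ≡ 289; 5^18 ≡ 81 — none is 1, so 5 is a primitive root.
So 5 is the smallest generator of (Z/307Z)^×.

5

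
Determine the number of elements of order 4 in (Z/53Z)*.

2

φ(53) = 53 − 1 = 52 = 2^2 · 13.
Since (Z/53Z)^× is cyclic of order 52, the number of elements of order d is φ(d) when d | 52 and 0 otherwise.
4 = 2^2 divides 52, and φ(4) = 2.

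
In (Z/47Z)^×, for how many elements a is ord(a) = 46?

22

φ(47) = 47 − 1 = 46 = 2 · 23.
Since (Z/47Z)^× is cyclic of order 46, the number of elements of order d is φ(d) when d | 46 and 0 otherwise.
46 = 2 · 23 divides 46, and φ(46) = 22.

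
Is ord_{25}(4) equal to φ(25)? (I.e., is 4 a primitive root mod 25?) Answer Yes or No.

φ(25) = φ(5^2) = 5·(5−1) = 20 = 2^2 · 5.
An element g generates (Z/25Z)^× iff g^(20/q) ≢ 1 (mod 25) for each prime q ∈ {2, 5}.
4^10 ≡ 1 (mod 25)  [q = 2: ≡ 1 ✗]
4^4 ≡ 6 (mod 25)  [q = 5: ≢ 1 ✓]
The check at q = 2 fails, so 4 generates a proper subgroup.

No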